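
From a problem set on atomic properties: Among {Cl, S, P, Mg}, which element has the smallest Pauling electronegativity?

Mg

Atoms toward the upper right of the periodic table pull bonding electrons most strongly.
All lie in period 3, so electronegativity increases left to right.
The smallest Pauling electronegativity among these belongs to Mg.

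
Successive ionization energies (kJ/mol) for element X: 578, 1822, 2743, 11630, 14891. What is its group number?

Look for the largest jump between consecutive ionization energies: IE4/IE3 ≈ 4.2, far larger than any earlier ratio.
That jump marks the point where a core electron is being removed. So the atom has 3 valence electrons.
A main-group element with 3 valence electrons is in group 13.

Group 13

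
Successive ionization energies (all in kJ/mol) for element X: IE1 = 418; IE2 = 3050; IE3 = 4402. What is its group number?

Look for the largest jump between consecutive ionization energies: IE2/IE1 ≈ 7.3, far larger than any earlier ratio.
That jump marks the point where a core electron is being removed. So the atom has 1 valence electron.
A main-group element with 1 valence electron is in group 1.

Group 1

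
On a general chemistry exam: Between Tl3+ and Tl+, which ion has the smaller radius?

Both ions have Z = 81 protons, but Tl3+ has lost more electrons, so its remaining electrons feel a larger effective nuclear charge per electron and are pulled in more tightly.
Higher positive charge → smaller ion, so Tl+ > Tl3+.

Tl3+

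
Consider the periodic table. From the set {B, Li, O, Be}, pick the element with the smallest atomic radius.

Atomic radius shrinks across a period as nuclear charge pulls the same shell inward, and grows down a group as new shells are added.
All lie in period 2, so atomic radius increases right to left.
The smallest atomic radius among these belongs to O.

O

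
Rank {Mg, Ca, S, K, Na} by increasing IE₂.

The second ionization energy removes an electron from the +1 ion. For each element: Mg⁺ still has 1 valence electron; Ca⁺ still has 1 valence electron; S⁺ still has 5 valence electrons; K⁺ is the bare [Ar] core; Na⁺ is the bare [Ne] core.
Breaking into a closed-shell core is much more expensive than removing a leftover valence electron — K and Na have the largest IE_2 here.
Valence configurations: Mg⁺ [Ne]3s¹, Ca⁺ [Ar]4s¹, S⁺ [Ne]3s²3p³.
Approximate IE_2 values (kJ/mol): Mg 1451, Ca 1145, S 2252, K 3052, Na 4562.
Overall IE_2 order: Ca < Mg < S < K < Na.

Ca, Mg, S, K, Na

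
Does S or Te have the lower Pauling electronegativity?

Te

Smaller atoms with higher effective nuclear charge are more electronegative.
All are in group 16, so electronegativity increases up the group.
So Te has the lower Pauling electronegativity (Te < S).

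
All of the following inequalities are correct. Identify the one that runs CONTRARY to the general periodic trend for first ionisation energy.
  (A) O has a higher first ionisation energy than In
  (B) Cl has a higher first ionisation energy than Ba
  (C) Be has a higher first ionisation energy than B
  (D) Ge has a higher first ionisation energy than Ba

(C)

The general trend: first ionisation energy increases across a period and decreases down a group.
(A) O (period 2, group 16) vs In (period 5, group 13): the stated order agrees with the simple trend.
(B) Cl (period 3, group 17) vs Ba (period 6, group 2): the stated order agrees with the simple trend.
(C) Be (period 2, group 2) vs B (period 2, group 13): the stated order contradicts the simple trend.
(D) Ge (period 4, group 14) vs Ba (period 6, group 2): the stated order agrees with the simple trend.
The exception is (C): removing B's lone 2p electron is easier than breaking Be's filled 2s².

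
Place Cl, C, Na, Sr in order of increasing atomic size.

C is in period 2, group 14; Na is in period 3, group 1; Cl is in period 3, group 17; Sr is in period 5, group 2.
Across a period the added protons contract the valence shell; down a group each new principal shell makes the atom larger.
Neither a single period nor a single group — weigh both effects.
Cl > C: the two effects oppose for this pair; the down-group effect wins (99 vs 75 pm).
Na > Cl: both are in period 3; the period trend gives Na the larger value.
Sr > Na: the two effects oppose for this pair; the down-group effect wins (185 vs 155 pm).
Approximate values (pm): C 75, Na 155, Cl 99, Sr 185.
So from smallest to largest: C < Cl < Na < Sr.

C < Cl < Na < Sr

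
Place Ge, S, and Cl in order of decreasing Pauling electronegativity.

Cl, S, Ge

S is in period 3, group 16; Cl is in period 3, group 17; Ge is in period 4, group 14.
EN rises left→right (higher Z_eff, smaller atoms) and falls top→bottom (larger, more shielded atoms).
These span different periods and groups, so the two trends combine.
S > Ge: both effects reinforce here, so S is clearly the higher of the two.
Cl > S: Cl lies to the right of S in period 3, so the across-period effect alone puts Cl higher.
Tabulated electronegativity (Pauling): S 2.58, Cl 3.16, Ge 2.01.
So from highest to lowest: Cl > S > Ge.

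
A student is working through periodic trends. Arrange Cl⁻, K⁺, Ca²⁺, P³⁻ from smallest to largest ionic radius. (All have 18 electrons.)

Ca²⁺, K⁺, Cl⁻, P³⁻

All of these have 18 electrons, so size is governed by nuclear charge alone: the more protons, the stronger the pull on the same electron cloud, and the smaller the ion.
Nuclear charges: Ca²⁺ (Z=20), K⁺ (Z=19), Cl⁻ (Z=17), P³⁻ (Z=15).
Smallest to largest: Ca²⁺ < K⁺ < Cl⁻ < P³⁻.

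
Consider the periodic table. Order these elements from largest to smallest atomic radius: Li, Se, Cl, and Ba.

Ba > Li > Se > Cl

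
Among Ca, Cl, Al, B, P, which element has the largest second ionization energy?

The second ionization energy removes an electron from the +1 ion. For each element: Ca⁺ still has 1 valence electron; Cl⁺ still has 6 valence electrons; Al⁺ still has 2 valence electrons; B⁺ still has 2 valence electrons; P⁺ still has 4 valence electrons.
All are still removing valence electrons, so compare the +1 ions as you would atoms: IE_2 generally rises across a period (higher Z_eff) and falls down a group (larger shell), subject to the usual subshell exceptions.
Valence configurations: Ca⁺ [Ar]4s¹, Cl⁺ [Ne]3s²3p⁴, Al⁺ [Ne]3s², B⁺ [He]2s², P⁺ [Ne]3s²3p².
Tabulated IE_2 (kJ/mol): Ca 1145, Cl 2298, Al 1817, B 2427, P 1907.
Overall IE_2 order: Ca < Al < P < Cl < B.

B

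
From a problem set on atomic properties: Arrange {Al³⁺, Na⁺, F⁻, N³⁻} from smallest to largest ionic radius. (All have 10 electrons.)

Al³⁺ < Na⁺ < F⁻ < N³⁻

All of these have 10 electrons, so size is governed by nuclear charge alone: the more protons, the stronger the pull on the same electron cloud, and the smaller the ion.
Nuclear charges: Al³⁺ (Z=13), Na⁺ (Z=11), F⁻ (Z=9), N³⁻ (Z=7).
Smallest to largest: Al³⁺ < Na⁺ < F⁻ < N³⁻.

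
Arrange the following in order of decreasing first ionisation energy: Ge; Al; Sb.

Sb > Ge > Al

Al is in period 3, group 13; Ge is in period 4, group 14; Sb is in period 5, group 15.
IE₁ increases left→right with effective nuclear charge and decreases top→bottom as the valence shell moves farther out.
A diagonal step moves right (one effect) and down (the opposite effect) at once.
Ge > Al: period and group pull opposite ways; the across-period shift dominates (762 vs 578 kJ/mol).
Sb > Ge: the two effects oppose for this pair; the across-period effect wins (831 vs 762 kJ/mol).
Approximate values (kJ/mol): Al 578, Ge 762, Sb 831.
So from highest to lowest: Sb > Ge > Al.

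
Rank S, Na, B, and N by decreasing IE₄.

The fourth ionization energy removes an electron from the +3 ion. For each element: S³⁺ still has 3 valence electrons; Na³⁺ is already 2 electrons into the core; B³⁺ is the bare [He] core; N³⁺ still has 2 valence electrons.
Core electrons are held far more tightly than valence electrons, so Na and B top the IE_4 order.
Valence configurations: S³⁺ [Ne]3s²3p¹, N³⁺ [He]2s².
Approximate IE_4 values (kJ/mol): S 4556, Na 9543, B 25026, N 7475.
Hence IE_4: S < N < Na < B.

B > Na > N > S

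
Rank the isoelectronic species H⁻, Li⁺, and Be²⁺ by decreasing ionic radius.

H⁻, Li⁺, Be²⁺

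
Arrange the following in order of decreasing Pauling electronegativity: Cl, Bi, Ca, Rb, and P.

P is in period 3, group 15; Cl is in period 3, group 17; Ca is in period 4, group 2; Rb is in period 5, group 1; Bi is in period 6, group 15.
EN rises left→right (higher Z_eff, smaller atoms) and falls top→bottom (larger, more shielded atoms).
Neither a single period nor a single group — weigh both effects.
Ca > Rb: both effects reinforce here, so Ca is clearly the higher of the two.
Bi > Ca: the two effects oppose for this pair; the across-period effect wins (2.02 vs 1.00).
P > Bi: P sits above Bi in group 15, so the down-group effect alone puts P higher.
Cl > P: Cl lies to the right of P in period 3, so the across-period effect alone puts Cl higher.
Approximate values (Pauling): P 2.19, Cl 3.16, Ca 1.00, Rb 0.82, Bi 2.02.
So from highest to lowest: Cl > P > Bi > Ca > Rb.

Cl > P > Bi > Ca > Rb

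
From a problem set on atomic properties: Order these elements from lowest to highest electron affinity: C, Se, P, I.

C is in period 2, group 14; P is in period 3, group 15; Se is in period 4, group 16; I is in period 5, group 17.
Atoms with high Z_eff and room in the valence shell (especially the halogens) have the most exothermic electron affinities.
A diagonal step moves right (one effect) and down (the opposite effect) at once.
C > P: period and group pull opposite ways; the down-group shift dominates (122 vs 72 kJ/mol).
Se > C: period and group pull opposite ways; the across-period shift dominates (195 vs 122 kJ/mol).
I > Se: period and group pull opposite ways; the across-period shift dominates (295 vs 195 kJ/mol).
Tabulated electron affinity (kJ/mol): C 122, P 72, Se 195, I 295.
So from lowest to highest: P < C < Se < I.

P, C, Se, I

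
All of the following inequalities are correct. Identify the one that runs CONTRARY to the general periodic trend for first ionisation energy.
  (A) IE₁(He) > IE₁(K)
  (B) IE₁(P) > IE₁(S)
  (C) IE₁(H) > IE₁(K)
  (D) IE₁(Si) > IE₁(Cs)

(B)

The general trend: first ionisation energy increases across a period and decreases down a group.
(A) He (period 1, group 18) vs K (period 4, group 1): the stated order agrees with the simple trend.
(B) P (period 3, group 15) vs S (period 3, group 16): the stated order contradicts the simple trend.
(C) H (period 1, group 1) vs K (period 4, group 1): the stated order agrees with the simple trend.
(D) Si (period 3, group 14) vs Cs (period 6, group 1): the stated order agrees with the simple trend.
The exception is (B): S (3p⁴) ionizes more easily than half-filled P (3p³) because the paired 3p electron in S is pushed out by e⁻–e⁻ repulsion.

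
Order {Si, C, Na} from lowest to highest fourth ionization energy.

Si < C < Na

IE_4 is the cost of taking one more electron from the +3 cation: Si³⁺ still has 1 valence electron; C³⁺ still has 1 valence electron; Na³⁺ is already 2 electrons into the core.
Core electrons are held far more tightly than valence electrons, so Na tops the IE_4 order.
Valence configurations: Si³⁺ [Ne]3s¹, C³⁺ [He]2s¹.
Tabulated IE_4 (kJ/mol): Si 4356, C 6223, Na 9543.
Putting it together, IE_4: Si < C < Na.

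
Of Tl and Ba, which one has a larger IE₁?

Ba is in period 6, group 2; Tl is in period 6, group 13.
Across a period the outer electron is held more tightly (higher IE₁); down a group it sits in a higher shell, more shielded, and comes off more easily.
All lie in period 6, so first ionization energy increases left to right.
So Tl has the larger IE₁ (Tl > Ba).

Tl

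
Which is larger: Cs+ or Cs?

Cs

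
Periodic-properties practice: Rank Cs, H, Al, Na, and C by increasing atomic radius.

H is in period 1, group 1; C is in period 2, group 14; Na is in period 3, group 1; Al is in period 3, group 13; Cs is in period 6, group 1.
Atomic radius shrinks across a period as nuclear charge pulls the same shell inward, and grows down a group as new shells are added.
These span different periods and groups, so the two trends combine.
C > H: period and group pull opposite ways; the down-group shift dominates (75 vs 32 pm).
Al > C: both effects reinforce here, so Al is clearly the larger of the two.
Na > Al: Na lies to the left of Al in period 3, so the across-period effect alone puts Na larger.
Cs > Na: they share group 1; the group trend gives Cs the larger value.
Tabulated atomic radius (pm): H 32, C 75, Na 155, Al 126, Cs 232.
So from smallest to largest: H < C < Al < Na < Cs.

H < C < Al < Na < Cs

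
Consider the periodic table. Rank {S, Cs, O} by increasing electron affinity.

Adding an electron releases more energy for atoms nearer the top right (short of the noble gases).
Here both period and group differ, so the two effects have to be weighed against each other.
O > Cs: both effects reinforce here, so O is clearly the higher of the two.
S > O: this pair runs against the simple trend — see the exception note.
Note the exception: S has a higher electron affinity than O, contrary to the simple trend — the compact 2p subshell of O repels the added electron more than S's larger 3p does.
For reference (kJ/mol): O 141, S 200, Cs 46.
So from lowest to highest: Cs < O < S.

Cs < O < S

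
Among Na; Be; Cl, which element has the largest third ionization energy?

Be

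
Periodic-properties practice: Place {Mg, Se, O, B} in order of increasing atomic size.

O, B, Se, Mg

Moving right in a period, electrons are added to the same shell under a stronger nuclear pull, so atoms get smaller; moving down, a new shell is opened and atoms get larger.
Neither a single period nor a single group — weigh both effects.
B > O: both are in period 2; the period trend gives B the larger value.
Se > B: the two effects oppose for this pair; the down-group effect wins (116 vs 85 pm).
Mg > Se: the two effects oppose for this pair; the across-period effect wins (139 vs 116 pm).
Approximate values (pm): B 85, O 63, Mg 139, Se 116.
So from smallest to largest: O < B < Se < Mg.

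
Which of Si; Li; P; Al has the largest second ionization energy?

Li

After 1 electron has been removed, what remains? Si⁺ still has 3 valence electrons; Li⁺ is the bare [He] core; P⁺ still has 4 valence electrons; Al⁺ still has 2 valence electrons.
Pulling an electron out of a noble-gas core costs far more than removing a remaining valence electron, so Li sits at the high end of IE_2.
Valence configurations: Si⁺ [Ne]3s²3p¹, P⁺ [Ne]3s²3p², Al⁺ [Ne]3s².
Si⁺ loses a lone 3p electron whereas Al⁺ must break into a filled 3s² pair, so IE_2(Al) > IE_2(Si) even though Si has the higher nuclear charge.
The numbers (kJ/mol): Si 1577, Li 7298, P 1907, Al 1817.
So the second ionization energies run Si < Al < P < Li.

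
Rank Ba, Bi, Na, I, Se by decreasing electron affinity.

Na is in period 3, group 1; Se is in period 4, group 16; I is in period 5, group 17; Ba is in period 6, group 2; Bi is in period 6, group 15.
Atoms with high Z_eff and room in the valence shell (especially the halogens) have the most exothermic electron affinities.
These span different periods and groups, so the two trends combine.
Na > Ba: period and group pull opposite ways; the down-group shift dominates (53 vs 14 kJ/mol).
Bi > Na: the two effects oppose for this pair; the across-period effect wins (91 vs 53 kJ/mol).
Se > Bi: relative to Bi, both the across-period and down-group shifts push Se's electron affinity up.
I > Se: the two effects oppose for this pair; the across-period effect wins (295 vs 195 kJ/mol).
Approximate values (kJ/mol): Na 53, Se 195, I 295, Ba 14, Bi 91.
So from highest to lowest: I > Se > Bi > Na > Ba.

I > Se > Bi > Na > Ba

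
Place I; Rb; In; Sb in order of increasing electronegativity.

Rb is in period 5, group 1; In is in period 5, group 13; Sb is in period 5, group 15; I is in period 5, group 17.
EN rises left→right (higher Z_eff, smaller atoms) and falls top→bottom (larger, more shielded atoms).
All lie in period 5, so electronegativity increases left to right.
So from lowest to highest: Rb < In < Sb < I.

Rb < In < Sb < I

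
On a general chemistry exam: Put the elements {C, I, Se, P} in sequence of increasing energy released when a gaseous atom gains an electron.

P < C < Se < I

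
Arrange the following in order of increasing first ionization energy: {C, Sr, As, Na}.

C is in period 2, group 14; Na is in period 3, group 1; As is in period 4, group 15; Sr is in period 5, group 2.
First ionization energy rises across a period (greater Z_eff holds electrons more tightly) and falls down a group (valence electrons are farther from the nucleus).
Here both period and group differ, so the two effects have to be weighed against each other.
Sr > Na: period and group pull opposite ways; the across-period shift dominates (550 vs 496 kJ/mol).
As > Sr: both effects reinforce here, so As is clearly the higher of the two.
C > As: the two effects oppose for this pair; the down-group effect wins (1086 vs 947 kJ/mol).
For reference (kJ/mol): C 1086, Na 496, As 947, Sr 550.
So from lowest to highest: Na < Sr < As < C.

Na < Sr < As < C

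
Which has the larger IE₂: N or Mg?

Consider each +1 ion: N⁺ still has 4 valence electrons; Mg⁺ still has 1 valence electron.
All are still removing valence electrons, so compare the +1 ions as you would atoms: IE_2 generally rises across a period (higher Z_eff) and falls down a group (larger shell), subject to the usual subshell exceptions.
Valence configurations: N⁺ [He]2s²2p², Mg⁺ [Ne]3s¹.
Tabulated IE_2 (kJ/mol): N 2856, Mg 1451.
So the second ionization energies run Mg < N.

N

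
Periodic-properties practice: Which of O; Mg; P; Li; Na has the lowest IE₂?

Mg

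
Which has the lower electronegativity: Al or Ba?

Al is in period 3, group 13; Ba is in period 6, group 2.
Smaller atoms with higher effective nuclear charge are more electronegative.
Neither a single period nor a single group — weigh both effects.
Al > Ba: both effects reinforce here, so Al is clearly the higher of the two.
Approximate values (Pauling): Al 1.61, Ba 0.89.
So Ba has the lower electronegativity (Ba < Al).

Ba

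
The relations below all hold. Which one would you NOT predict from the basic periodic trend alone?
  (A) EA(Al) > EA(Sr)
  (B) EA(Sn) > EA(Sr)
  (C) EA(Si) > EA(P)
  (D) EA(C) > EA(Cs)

The general trend: electron affinity increases across a period and decreases down a group.
(A) Al (period 3, group 13) vs Sr (period 5, group 2): the stated order agrees with the simple trend.
(B) Sn (period 5, group 14) vs Sr (period 5, group 2): the stated order agrees with the simple trend.
(C) Si (period 3, group 14) vs P (period 3, group 15): the stated order contradicts the simple trend.
(D) C (period 2, group 14) vs Cs (period 6, group 1): the stated order agrees with the simple trend.
The exception is (C): adding an electron to P's half-filled 3p³ is unfavourable, so Si (3p²) has the more exothermic EA.

(C)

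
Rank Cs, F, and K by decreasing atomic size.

Cs > K > F

F is in period 2, group 17; K is in period 4, group 1; Cs is in period 6, group 1.
Moving right in a period, electrons are added to the same shell under a stronger nuclear pull, so atoms get smaller; moving down, a new shell is opened and atoms get larger.
These span different periods and groups, so the two trends combine.
K > F: relative to F, both the across-period and down-group shifts push K's atomic radius up.
Cs > K: Cs sits below K in group 1, so the down-group effect alone puts Cs larger.
For reference (pm): F 64, K 196, Cs 232.
So from largest to smallest: Cs > K > F.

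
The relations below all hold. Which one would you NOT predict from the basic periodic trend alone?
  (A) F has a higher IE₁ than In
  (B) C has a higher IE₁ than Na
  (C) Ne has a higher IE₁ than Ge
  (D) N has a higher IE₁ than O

The general trend: IE₁ increases across a period and decreases down a group.
(A) F (period 2, group 17) vs In (period 5, group 13): the stated order agrees with the simple trend.
(B) C (period 2, group 14) vs Na (period 3, group 1): the stated order agrees with the simple trend.
(C) Ne (period 2, group 18) vs Ge (period 4, group 14): the stated order agrees with the simple trend.
(D) N (period 2, group 15) vs O (period 2, group 16): the stated order contradicts the simple trend.
The exception is (D): pairing an electron in O's 2p⁴ costs repulsion energy, so O ionizes more easily than half-filled N (2p³).

(D)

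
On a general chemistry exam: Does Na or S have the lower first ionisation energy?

Na is in period 3, group 1; S is in period 3, group 16.
First ionization energy rises across a period (greater Z_eff holds electrons more tightly) and falls down a group (valence electrons are farther from the nucleus).
All lie in period 3, so first ionization energy increases left to right.
So Na has the lower first ionisation energy (Na < S).

Na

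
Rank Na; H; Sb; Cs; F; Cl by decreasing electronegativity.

F > Cl > H > Sb > Na > Cs

Electronegativity increases across a period and decreases down a group, tracking effective nuclear charge and atomic size.
These span different periods and groups, so the two trends combine.
Na > Cs: they share group 1; the group trend gives Na the larger value.
Sb > Na: the two effects oppose for this pair; the across-period effect wins (2.05 vs 0.93).
H > Sb: period and group pull opposite ways; the down-group shift dominates (2.20 vs 2.05).
Cl > H: the two effects oppose for this pair; the across-period effect wins (3.16 vs 2.20).
F > Cl: F sits above Cl in group 17, so the down-group effect alone puts F higher.
Tabulated electronegativity (Pauling): H 2.20, F 3.98, Na 0.93, Cl 3.16, Sb 2.05, Cs 0.79.
So from highest to lowest: F > Cl > H > Sb > Na > Cs.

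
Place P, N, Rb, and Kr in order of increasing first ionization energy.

N is in period 2, group 15; P is in period 3, group 15; Kr is in period 4, group 18; Rb is in period 5, group 1.
IE₁ increases left→right with effective nuclear charge and decreases top→bottom as the valence shell moves farther out.
Neither a single period nor a single group — weigh both effects.
P > Rb: relative to Rb, both the across-period and down-group shifts push P's first ionization energy up.
Kr > P: the two effects oppose for this pair; the across-period effect wins (1351 vs 1012 kJ/mol).
N > Kr: the two effects oppose for this pair; the down-group effect wins (1402 vs 1351 kJ/mol).
Tabulated first ionization energy (kJ/mol): N 1402, P 1012, Kr 1351, Rb 403.
So from lowest to highest: Rb < P < Kr < N.

Rb < P < Kr < N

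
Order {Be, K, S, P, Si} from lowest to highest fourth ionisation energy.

Consider each +3 ion: Be³⁺ is already 1 electron into the core; K³⁺ is already 2 electrons into the core; S³⁺ still has 3 valence electrons; P³⁺ still has 2 valence electrons; Si³⁺ still has 1 valence electron.
Core electrons are held far more tightly than valence electrons, so K and Be top the IE_4 order.
Valence configurations: S³⁺ [Ne]3s²3p¹, P³⁺ [Ne]3s², Si³⁺ [Ne]3s¹.
S³⁺ loses a lone 3p electron whereas P³⁺ must break into a filled 3s² pair, so IE_4(P) > IE_4(S) even though S has the higher nuclear charge.
Approximate IE_4 values (kJ/mol): Be 21007, K 5877, S 4556, P 4964, Si 4356.
Putting it together, IE_4: Si < S < P < K < Be.

Si < S < P < K < Be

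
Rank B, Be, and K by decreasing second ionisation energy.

K, B, Be

After 1 electron has been removed, what remains? B⁺ still has 2 valence electrons; Be⁺ still has 1 valence electron; K⁺ is the bare [Ar] core.
Core electrons are held far more tightly than valence electrons, so K tops the IE_2 order.
Valence configurations: B⁺ [He]2s², Be⁺ [He]2s¹.
The numbers (kJ/mol): B 2427, Be 1757, K 3052.
Overall IE_2 order: Be < B < K.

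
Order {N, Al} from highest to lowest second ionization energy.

IE_2 is the cost of taking one more electron from the +1 cation: N⁺ still has 4 valence electrons; Al⁺ still has 2 valence electrons.
All are still removing valence electrons, so compare the +1 ions as you would atoms: IE_2 generally rises across a period (higher Z_eff) and falls down a group (larger shell), subject to the usual subshell exceptions.
Valence configurations: N⁺ [He]2s²2p², Al⁺ [Ne]3s².
Tabulated IE_2 (kJ/mol): N 2856, Al 1817.
Overall IE_2 order: Al < N.

N, Al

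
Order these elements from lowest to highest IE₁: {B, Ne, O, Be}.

Be is in period 2, group 2; B is in period 2, group 13; O is in period 2, group 16; Ne is in period 2, group 18.
IE₁ increases left→right with effective nuclear charge and decreases top→bottom as the valence shell moves farther out.
All lie in period 2; the across-period trend (first ionization energy increases left to right) applies, with the exception below.
Note the exception: Be has a higher first ionization energy than B, contrary to the simple trend — removing B's lone 2p electron is easier than breaking Be's filled 2s².
Tabulated first ionization energy (kJ/mol): Be 900, B 801, O 1314, Ne 2081.
So from lowest to highest: B < Be < O < Ne.

B, Be, O, Ne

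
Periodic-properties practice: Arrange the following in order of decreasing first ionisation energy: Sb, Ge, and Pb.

Sb, Ge, Pb

Ge is in period 4, group 14; Sb is in period 5, group 15; Pb is in period 6, group 14.
First ionization energy rises across a period (greater Z_eff holds electrons more tightly) and falls down a group (valence electrons are farther from the nucleus).
Neither a single period nor a single group — weigh both effects.
Ge > Pb: they share group 14; the group trend gives Ge the larger value.
Sb > Ge: period and group pull opposite ways; the across-period shift dominates (831 vs 762 kJ/mol).
For reference (kJ/mol): Ge 762, Sb 831, Pb 716.
So from highest to lowest: Sb > Ge > Pb.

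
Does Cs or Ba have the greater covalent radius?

Cs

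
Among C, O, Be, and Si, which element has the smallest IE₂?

Si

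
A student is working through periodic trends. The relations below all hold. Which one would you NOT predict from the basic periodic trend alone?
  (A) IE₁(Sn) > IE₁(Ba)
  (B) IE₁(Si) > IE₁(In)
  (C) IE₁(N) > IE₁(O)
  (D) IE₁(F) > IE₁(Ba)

(C)

The general trend: first ionisation energy increases across a period and decreases down a group.
(A) Sn (period 5, group 14) vs Ba (period 6, group 2): the stated order agrees with the simple trend.
(B) Si (period 3, group 14) vs In (period 5, group 13): the stated order agrees with the simple trend.
(C) N (period 2, group 15) vs O (period 2, group 16): the stated order contradicts the simple trend.
(D) F (period 2, group 17) vs Ba (period 6, group 2): the stated order agrees with the simple trend.
The exception is (C): pairing an electron in O's 2p⁴ costs repulsion energy, so O ionizes more easily than half-filled N (2p³).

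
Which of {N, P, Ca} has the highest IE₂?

After 1 electron has been removed, what remains? N⁺ still has 4 valence electrons; P⁺ still has 4 valence electrons; Ca⁺ still has 1 valence electron.
All are still removing valence electrons, so compare the +1 ions as you would atoms: IE_2 generally rises across a period (higher Z_eff) and falls down a group (larger shell), subject to the usual subshell exceptions.
Valence configurations: N⁺ [He]2s²2p², P⁺ [Ne]3s²3p², Ca⁺ [Ar]4s¹.
The numbers (kJ/mol): N 2856, P 1907, Ca 1145.
Overall IE_2 order: Ca < P < N.

N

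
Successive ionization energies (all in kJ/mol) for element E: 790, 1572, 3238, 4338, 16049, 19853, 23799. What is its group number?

Group 14

Look for the largest jump between consecutive ionization energies: IE5/IE4 ≈ 3.7, far larger than any earlier ratio.
That jump marks the point where a core electron is being removed. So the atom has 4 valence electrons.
A main-group element with 4 valence electrons is in group 14.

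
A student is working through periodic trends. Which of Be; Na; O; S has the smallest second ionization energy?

Be

The second ionization energy removes an electron from the +1 ion. For each element: Be⁺ still has 1 valence electron; Na⁺ is the bare [Ne] core; O⁺ still has 5 valence electrons; S⁺ still has 5 valence electrons.
Breaking into a closed-shell core is much more expensive than removing a leftover valence electron — Na has the largest IE_2 here.
Valence configurations: Be⁺ [He]2s¹, O⁺ [He]2s²2p³, S⁺ [Ne]3s²3p³.
Approximate IE_2 values (kJ/mol): Be 1757, Na 4562, O 3388, S 2252.
Overall IE_2 order: Be < S < O < Na.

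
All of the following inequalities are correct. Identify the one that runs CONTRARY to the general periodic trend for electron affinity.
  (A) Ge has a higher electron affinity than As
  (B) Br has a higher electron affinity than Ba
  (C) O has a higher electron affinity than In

The general trend: electron affinity increases across a period and decreases down a group.
(A) Ge (period 4, group 14) vs As (period 4, group 15): the stated order contradicts the simple trend.
(B) Br (period 4, group 17) vs Ba (period 6, group 2): the stated order agrees with the simple trend.
(C) O (period 2, group 16) vs In (period 5, group 13): the stated order agrees with the simple trend.
The exception is (A): adding an electron to As's half-filled 4p³ is unfavourable, so Ge (4p²) has the more exothermic EA.

(A)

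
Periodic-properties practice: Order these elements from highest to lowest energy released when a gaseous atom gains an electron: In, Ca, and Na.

Na is in period 3, group 1; Ca is in period 4, group 2; In is in period 5, group 13.
Adding an electron releases more energy for atoms nearer the top right (short of the noble gases).
A diagonal step moves right (one effect) and down (the opposite effect) at once.
In > Ca: the two effects oppose for this pair; the across-period effect wins (29 vs 2 kJ/mol).
Na > In: the two effects oppose for this pair; the down-group effect wins (53 vs 29 kJ/mol).
For reference (kJ/mol): Na 53, Ca 2, In 29.
So from highest to lowest: Na > In > Ca.

Na > In > Ca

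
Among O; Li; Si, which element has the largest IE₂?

IE_2 is the cost of taking one more electron from the +1 cation: O⁺ still has 5 valence electrons; Li⁺ is the bare [He] core; Si⁺ still has 3 valence electrons.
Breaking into a closed-shell core is much more expensive than removing a leftover valence electron — Li has the largest IE_2 here.
Valence configurations: O⁺ [He]2s²2p³, Si⁺ [Ne]3s²3p¹.
Tabulated IE_2 (kJ/mol): O 3388, Li 7298, Si 1577.
So the second ionization energies run Si < O < Li.

Li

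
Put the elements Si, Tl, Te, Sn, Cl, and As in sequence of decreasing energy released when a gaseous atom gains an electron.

Si is in period 3, group 14; Cl is in period 3, group 17; As is in period 4, group 15; Sn is in period 5, group 14; Te is in period 5, group 16; Tl is in period 6, group 13.
Atoms with high Z_eff and room in the valence shell (especially the halogens) have the most exothermic electron affinities.
Neither a single period nor a single group — weigh both effects.
As > Tl: both effects reinforce here, so As is clearly the higher of the two.
Sn > As: this pair runs against the simple trend — see the exception note.
Si > Sn: they share group 14; the group trend gives Si the larger value.
Te > Si: the two effects oppose for this pair; the across-period effect wins (190 vs 134 kJ/mol).
Cl > Te: relative to Te, both the across-period and down-group shifts push Cl's electron affinity up.
Note the exception: Sn has a higher electron affinity than As, contrary to the simple trend — adding an electron to As's half-filled np³ subshell costs electron-pairing energy.
Approximate values (kJ/mol): Si 134, Cl 349, As 78, Sn 107, Te 190, Tl 19.
So from highest to lowest: Cl > Te > Si > Sn > As > Tl.

Cl > Te > Si > Sn > As > Tl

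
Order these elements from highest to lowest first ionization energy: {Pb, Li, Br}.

Br > Pb > Li

Li is in period 2, group 1; Br is in period 4, group 17; Pb is in period 6, group 14.
Removing the outermost electron gets harder across a period and easier down a group.
Neither a single period nor a single group — weigh both effects.
Pb > Li: period and group pull opposite ways; the across-period shift dominates (716 vs 520 kJ/mol).
Br > Pb: relative to Pb, both the across-period and down-group shifts push Br's first ionization energy up.
For reference (kJ/mol): Li 520, Br 1140, Pb 716.
So from highest to lowest: Br > Pb > Li.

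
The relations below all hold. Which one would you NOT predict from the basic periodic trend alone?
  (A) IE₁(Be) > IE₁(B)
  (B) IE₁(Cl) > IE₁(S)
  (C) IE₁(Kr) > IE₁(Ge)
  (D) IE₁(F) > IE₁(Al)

(A)

The general trend: IE₁ increases across a period and decreases down a group.
(A) Be (period 2, group 2) vs B (period 2, group 13): the stated order contradicts the simple trend.
(B) Cl (period 3, group 17) vs S (period 3, group 16): the stated order agrees with the simple trend.
(C) Kr (period 4, group 18) vs Ge (period 4, group 14): the stated order agrees with the simple trend.
(D) F (period 2, group 17) vs Al (period 3, group 13): the stated order agrees with the simple trend.
The exception is (A): removing B's lone 2p electron is easier than breaking Be's filled 2s².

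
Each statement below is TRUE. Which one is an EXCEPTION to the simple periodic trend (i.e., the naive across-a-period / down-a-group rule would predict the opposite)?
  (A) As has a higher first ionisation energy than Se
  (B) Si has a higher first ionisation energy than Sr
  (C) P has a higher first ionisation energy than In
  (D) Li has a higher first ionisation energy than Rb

(A)

The general trend: first ionisation energy increases across a period and decreases down a group.
(A) As (period 4, group 15) vs Se (period 4, group 16): the stated order contradicts the simple trend.
(B) Si (period 3, group 14) vs Sr (period 5, group 2): the stated order agrees with the simple trend.
(C) P (period 3, group 15) vs In (period 5, group 13): the stated order agrees with the simple trend.
(D) Li (period 2, group 1) vs Rb (period 5, group 1): the stated order agrees with the simple trend.
The exception is (A): Se (4p⁴) ionizes more easily than half-filled As (4p³).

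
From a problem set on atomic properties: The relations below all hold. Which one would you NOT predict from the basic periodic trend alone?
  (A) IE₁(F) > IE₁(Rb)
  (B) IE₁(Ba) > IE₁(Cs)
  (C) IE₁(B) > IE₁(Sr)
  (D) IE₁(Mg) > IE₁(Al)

(D)

The general trend: first ionization energy increases across a period and decreases down a group.
(A) F (period 2, group 17) vs Rb (period 5, group 1): the stated order agrees with the simple trend.
(B) Ba (period 6, group 2) vs Cs (period 6, group 1): the stated order agrees with the simple trend.
(C) B (period 2, group 13) vs Sr (period 5, group 2): the stated order agrees with the simple trend.
(D) Mg (period 3, group 2) vs Al (period 3, group 13): the stated order contradicts the simple trend.
The exception is (D): Al's single 3p electron is easier to remove than one from Mg's filled 3s².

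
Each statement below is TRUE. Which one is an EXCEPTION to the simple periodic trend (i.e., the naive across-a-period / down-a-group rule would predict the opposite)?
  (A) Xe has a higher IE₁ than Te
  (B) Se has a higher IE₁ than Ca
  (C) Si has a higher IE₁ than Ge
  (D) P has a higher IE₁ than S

(D)

The general trend: IE₁ increases across a period and decreases down a group.
(A) Xe (period 5, group 18) vs Te (period 5, group 16): the stated order agrees with the simple trend.
(B) Se (period 4, group 16) vs Ca (period 4, group 2): the stated order agrees with the simple trend.
(C) Si (period 3, group 14) vs Ge (period 4, group 14): the stated order agrees with the simple trend.
(D) P (period 3, group 15) vs S (period 3, group 16): the stated order contradicts the simple trend.
The exception is (D): S (3p⁴) ionizes more easily than half-filled P (3p³) because the paired 3p electron in S is pushed out by e⁻–e⁻ repulsion.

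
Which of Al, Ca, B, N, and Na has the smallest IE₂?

IE_2 is the cost of taking one more electron from the +1 cation: Al⁺ still has 2 valence electrons; Ca⁺ still has 1 valence electron; B⁺ still has 2 valence electrons; N⁺ still has 4 valence electrons; Na⁺ is the bare [Ne] core.
Pulling an electron out of a noble-gas core costs far more than removing a remaining valence electron, so Na sits at the high end of IE_2.
Valence configurations: Al⁺ [Ne]3s², Ca⁺ [Ar]4s¹, B⁺ [He]2s², N⁺ [He]2s²2p².
Approximate IE_2 values (kJ/mol): Al 1817, Ca 1145, B 2427, N 2856, Na 4562.
Putting it together, IE_2: Ca < Al < B < N < Na.

Ca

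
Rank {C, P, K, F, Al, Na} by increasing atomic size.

F < C < P < Al < Na < K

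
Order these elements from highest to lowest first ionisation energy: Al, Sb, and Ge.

Sb > Ge > Al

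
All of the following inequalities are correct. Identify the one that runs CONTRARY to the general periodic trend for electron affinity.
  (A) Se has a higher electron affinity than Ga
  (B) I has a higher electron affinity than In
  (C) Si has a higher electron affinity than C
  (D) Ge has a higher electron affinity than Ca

(C)

The general trend: electron affinity increases across a period and decreases down a group.
(A) Se (period 4, group 16) vs Ga (period 4, group 13): the stated order agrees with the simple trend.
(B) I (period 5, group 17) vs In (period 5, group 13): the stated order agrees with the simple trend.
(C) Si (period 3, group 14) vs C (period 2, group 14): the stated order contradicts the simple trend.
(D) Ge (period 4, group 14) vs Ca (period 4, group 2): the stated order agrees with the simple trend.
The exception is (C): Si's larger, more diffuse 3p orbitals accept an added electron slightly more readily than C's compact 2p.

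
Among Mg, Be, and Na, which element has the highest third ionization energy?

Be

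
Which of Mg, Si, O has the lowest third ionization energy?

Si

After 2 electrons have been removed, what remains? Mg²⁺ is the bare [Ne] core; Si²⁺ still has 2 valence electrons; O²⁺ still has 4 valence electrons.
Core electrons are held far more tightly than valence electrons, so Mg tops the IE_3 order.
Valence configurations: Si²⁺ [Ne]3s², O²⁺ [He]2s²2p².
The numbers (kJ/mol): Mg 7733, Si 3232, O 5300.
Hence IE_3: Si < O < Mg.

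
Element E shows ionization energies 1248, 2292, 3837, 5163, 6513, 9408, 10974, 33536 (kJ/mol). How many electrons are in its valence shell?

7

Look for the largest jump between consecutive ionization energies: IE8/IE7 ≈ 3.1, far larger than any earlier ratio.
That jump marks the point where a core electron is being removed. So the atom has 7 valence electrons.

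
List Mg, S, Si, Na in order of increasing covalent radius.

S < Si < Mg < Na

Na is in period 3, group 1; Mg is in period 3, group 2; Si is in period 3, group 14; S is in period 3, group 16.
Radius decreases left→right (rising Z_eff, same n) and increases top→bottom (higher n).
All lie in period 3, so atomic radius increases right to left.
So from smallest to largest: S < Si < Mg < Na.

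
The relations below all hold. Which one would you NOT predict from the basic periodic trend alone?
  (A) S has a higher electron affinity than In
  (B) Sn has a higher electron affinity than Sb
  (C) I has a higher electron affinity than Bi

(B)

The general trend: electron affinity increases across a period and decreases down a group.
(A) S (period 3, group 16) vs In (period 5, group 13): the stated order agrees with the simple trend.
(B) Sn (period 5, group 14) vs Sb (period 5, group 15): the stated order contradicts the simple trend.
(C) I (period 5, group 17) vs Bi (period 6, group 15): the stated order agrees with the simple trend.
The exception is (B): adding an electron to Sb's half-filled 5p³ is unfavourable, so Sn has the more exothermic EA.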